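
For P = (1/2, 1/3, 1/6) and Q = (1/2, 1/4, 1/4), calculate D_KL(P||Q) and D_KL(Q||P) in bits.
D_KL(P||Q) = 0.0409, D_KL(Q||P) = 0.0425

KL divergence is not symmetric: D_KL(P||Q) ≠ D_KL(Q||P) in general.

D_KL(P||Q) = 0.0409 bits
D_KL(Q||P) = 0.0425 bits

No, they are not equal!

This asymmetry is why KL divergence is not a true distance metric.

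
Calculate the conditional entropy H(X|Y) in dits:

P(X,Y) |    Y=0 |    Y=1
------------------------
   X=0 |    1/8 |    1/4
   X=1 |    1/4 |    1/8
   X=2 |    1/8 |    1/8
0.4515 dits

Using the chain rule: H(X|Y) = H(X,Y) - H(Y)

First, compute H(X,Y) = 0.7526 dits

Marginal P(Y) = (1/2, 1/2)
H(Y) = 0.3010 dits

H(X|Y) = H(X,Y) - H(Y) = 0.7526 - 0.3010 = 0.4515 dits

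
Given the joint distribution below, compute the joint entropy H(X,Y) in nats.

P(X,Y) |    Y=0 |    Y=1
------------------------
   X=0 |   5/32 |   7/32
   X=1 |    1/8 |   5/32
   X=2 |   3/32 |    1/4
1.7410 nats

Joint entropy is H(X,Y) = -Σ_{x,y} p(x,y) log p(x,y).

Summing over all non-zero entries:
H(X,Y) = -[5/32·log_e(5/32) + 7/32·log_e(7/32) + 1/8·log_e(1/8) + 5/32·log_e(5/32) + 3/32·log_e(3/32) + 1/4·log_e(1/4)]
H(X,Y) = 1.7410 nats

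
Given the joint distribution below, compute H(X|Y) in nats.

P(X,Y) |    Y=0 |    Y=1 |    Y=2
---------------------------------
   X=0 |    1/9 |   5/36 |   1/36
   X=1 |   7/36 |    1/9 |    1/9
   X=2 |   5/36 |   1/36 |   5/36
1.0004 nats

Using the chain rule: H(X|Y) = H(X,Y) - H(Y)

First, compute H(X,Y) = 2.0725 nats

Marginal P(Y) = (4/9, 5/18, 5/18)
H(Y) = 1.0720 nats

H(X|Y) = H(X,Y) - H(Y) = 2.0725 - 1.0720 = 1.0004 nats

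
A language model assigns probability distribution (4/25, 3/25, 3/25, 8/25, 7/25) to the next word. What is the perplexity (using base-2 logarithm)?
4.5865

Perplexity is 2^H (or exp(H) for natural log).

First, H = -Σ p log p = 2.1974 bits
Perplexity = 2^2.1974 = 4.5865

Interpretation: The model's uncertainty is equivalent to choosing uniformly among 4.6 options.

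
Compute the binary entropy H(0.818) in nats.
0.4744 nats

The binary entropy function is:
H(p) = -p log(p) - (1-p) log(1-p)

H(0.818) = -0.818 × log_e(0.818) - 0.182 × log_e(0.182)
H(0.818) = 0.4744 nats

Note: Binary entropy is maximized at p=0.5 (H=1 bit) and minimized at p=0 or p=1 (H=0).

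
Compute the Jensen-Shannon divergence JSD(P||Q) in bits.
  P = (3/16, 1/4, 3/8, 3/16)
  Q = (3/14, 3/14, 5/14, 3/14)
0.0024 bits

Jensen-Shannon divergence is:
JSD(P||Q) = 0.5 × D_KL(P||M) + 0.5 × D_KL(Q||M)
where M = 0.5 × (P + Q) is the mixture distribution.

M = 0.5 × (3/16, 1/4, 3/8, 3/16) + 0.5 × (3/14, 3/14, 5/14, 3/14) = (0.200893, 0.232143, 0.366071, 0.200893)

D_KL(P||M) = 0.0024 bits
D_KL(Q||M) = 0.0024 bits

JSD(P||Q) = 0.5 × 0.0024 + 0.5 × 0.0024 = 0.0024 bits

Unlike KL divergence, JSD is symmetric and bounded: 0 ≤ JSD ≤ log(2).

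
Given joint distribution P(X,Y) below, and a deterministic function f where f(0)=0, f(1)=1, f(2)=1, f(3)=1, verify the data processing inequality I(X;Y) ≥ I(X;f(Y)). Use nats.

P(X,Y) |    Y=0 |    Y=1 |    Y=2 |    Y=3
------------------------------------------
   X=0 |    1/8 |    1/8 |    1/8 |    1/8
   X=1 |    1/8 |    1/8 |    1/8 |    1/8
I(X;Y) = 0.0000, I(X;f(Y)) = 0.0000, inequality holds: 0.0000 ≥ 0.0000

Data Processing Inequality: For any Markov chain X → Y → Z, we have I(X;Y) ≥ I(X;Z).

Here Z = f(Y) is a deterministic function of Y, forming X → Y → Z.

Original I(X;Y) = 0.0000 nats

After applying f:
P(X,Z) where Z=f(Y):
- P(X,Z=0) = P(X,Y=0)
- P(X,Z=1) = P(X,Y=1) + P(X,Y=2) + P(X,Y=3)

I(X;Z) = I(X;f(Y)) = 0.0000 nats

Verification: 0.0000 ≥ 0.0000 ✓

Information cannot be created by processing; the function f can only lose information about X.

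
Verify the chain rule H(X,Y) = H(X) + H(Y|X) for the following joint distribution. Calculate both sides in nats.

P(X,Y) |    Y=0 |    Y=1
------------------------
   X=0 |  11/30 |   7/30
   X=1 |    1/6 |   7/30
H(X,Y) = 1.3456, H(X) = 0.6730, H(Y|X) = 0.6726 (all in nats)

Chain rule: H(X,Y) = H(X) + H(Y|X)

Left side — joint entropy directly:
H(X,Y) = -Σ p(x,y) log p(x,y) = 1.3456 nats

Right side — compute H(Y|X) from the conditional distributions:
P(X) = (3/5, 2/5), so H(X) = 0.6730 nats
H(Y|X) = Σ_x P(X=x) · H(Y|X=x):
  P(Y|X=0) = (11/18, 7/18), H(Y|X=0) = 0.6682, weight P(X=0) = 3/5
  P(Y|X=1) = (5/12, 7/12), H(Y|X=1) = 0.6792, weight P(X=1) = 2/5
H(Y|X) = 0.6726 nats

H(X) + H(Y|X) = 0.6730 + 0.6726 = 1.3456 nats

Both sides equal 1.3456 nats. ✓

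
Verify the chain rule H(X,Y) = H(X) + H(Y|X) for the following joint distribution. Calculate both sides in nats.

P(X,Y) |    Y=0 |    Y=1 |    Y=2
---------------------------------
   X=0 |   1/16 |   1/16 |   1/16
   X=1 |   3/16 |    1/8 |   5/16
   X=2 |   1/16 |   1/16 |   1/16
H(X,Y) = 1.9770, H(X) = 0.9215, H(Y|X) = 1.0555 (all in nats)

Chain rule: H(X,Y) = H(X) + H(Y|X)

Left side — joint entropy directly:
H(X,Y) = -Σ p(x,y) log p(x,y) = 1.9770 nats

Right side — compute H(Y|X) from the conditional distributions:
P(X) = (3/16, 5/8, 3/16), so H(X) = 0.9215 nats
H(Y|X) = Σ_x P(X=x) · H(Y|X=x):
  P(Y|X=0) = (1/3, 1/3, 1/3), H(Y|X=0) = 1.0986, weight P(X=0) = 3/16
  P(Y|X=1) = (3/10, 1/5, 1/2), H(Y|X=1) = 1.0297, weight P(X=1) = 5/8
  P(Y|X=2) = (1/3, 1/3, 1/3), H(Y|X=2) = 1.0986, weight P(X=2) = 3/16
H(Y|X) = 1.0555 nats

H(X) + H(Y|X) = 0.9215 + 1.0555 = 1.9770 nats

Both sides equal 1.9770 nats. ✓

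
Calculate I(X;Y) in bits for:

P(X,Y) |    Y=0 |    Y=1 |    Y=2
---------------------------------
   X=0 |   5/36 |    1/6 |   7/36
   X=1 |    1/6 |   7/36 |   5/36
0.0101 bits

Mutual information: I(X;Y) = H(X) + H(Y) - H(X,Y)

Marginals:
P(X) = (1/2, 1/2), H(X) = 1.0000 bits
P(Y) = (11/36, 13/36, 1/3), H(Y) = 1.5816 bits

Joint entropy: H(X,Y) = 2.5715 bits

I(X;Y) = 1.0000 + 1.5816 - 2.5715 = 0.0101 bits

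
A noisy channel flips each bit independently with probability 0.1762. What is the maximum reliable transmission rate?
0.3283 bits

For a binary symmetric channel (BSC) with error probability p:
Capacity C = 1 - H(p) bits per symbol

where H(p) = -p log₂(p) - (1-p) log₂(1-p) is the binary entropy function.

H(0.1762) = 0.6717 bits
C = 1 - 0.6717 = 0.3283 bits per symbol

This means we can reliably transmit up to 0.3283 bits of information per channel use.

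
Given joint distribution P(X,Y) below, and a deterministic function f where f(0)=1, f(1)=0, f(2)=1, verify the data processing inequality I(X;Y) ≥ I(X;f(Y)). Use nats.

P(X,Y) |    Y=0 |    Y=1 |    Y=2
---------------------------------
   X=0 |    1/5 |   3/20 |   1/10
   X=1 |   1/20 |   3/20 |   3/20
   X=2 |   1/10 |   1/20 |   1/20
I(X;Y) = 0.0593, I(X;f(Y)) = 0.0095, inequality holds: 0.0593 ≥ 0.0095

Data Processing Inequality: For any Markov chain X → Y → Z, we have I(X;Y) ≥ I(X;Z).

Here Z = f(Y) is a deterministic function of Y, forming X → Y → Z.

Original I(X;Y) = 0.0593 nats

After applying f:
P(X,Z) where Z=f(Y):
- P(X,Z=0) = P(X,Y=1)
- P(X,Z=1) = P(X,Y=0) + P(X,Y=2)

I(X;Z) = I(X;f(Y)) = 0.0095 nats

Verification: 0.0593 ≥ 0.0095 ✓

Information cannot be created by processing; the function f can only lose information about X.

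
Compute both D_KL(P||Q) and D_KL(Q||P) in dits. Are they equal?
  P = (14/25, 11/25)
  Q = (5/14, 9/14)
D_KL(P||Q) = 0.0369, D_KL(Q||P) = 0.0361

KL divergence is not symmetric: D_KL(P||Q) ≠ D_KL(Q||P) in general.

D_KL(P||Q) = 0.0369 dits
D_KL(Q||P) = 0.0361 dits

No, they are not equal!

This asymmetry is why KL divergence is not a true distance metric.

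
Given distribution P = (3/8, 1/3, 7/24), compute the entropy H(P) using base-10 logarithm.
0.4749 dits

Shannon entropy is H(X) = -Σ p(x) log p(x).

For P = (3/8, 1/3, 7/24):
H = -3/8 × log_10(3/8) -1/3 × log_10(1/3) -7/24 × log_10(7/24)
H = 0.4749 dits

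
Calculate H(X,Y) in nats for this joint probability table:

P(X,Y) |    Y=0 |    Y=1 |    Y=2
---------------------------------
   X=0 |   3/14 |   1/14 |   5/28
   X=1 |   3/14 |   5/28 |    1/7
1.7420 nats

Joint entropy is H(X,Y) = -Σ_{x,y} p(x,y) log p(x,y).

Summing over all non-zero entries:
H(X,Y) = -[3/14·log_e(3/14) + 1/14·log_e(1/14) + 5/28·log_e(5/28) + 3/14·log_e(3/14) + 5/28·log_e(5/28) + 1/7·log_e(1/7)]
H(X,Y) = 1.7420 nats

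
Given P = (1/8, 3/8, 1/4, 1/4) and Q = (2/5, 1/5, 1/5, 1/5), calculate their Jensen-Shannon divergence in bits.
0.0782 bits

Jensen-Shannon divergence is:
JSD(P||Q) = 0.5 × D_KL(P||M) + 0.5 × D_KL(Q||M)
where M = 0.5 × (P + Q) is the mixture distribution.

M = 0.5 × (1/8, 3/8, 1/4, 1/4) + 0.5 × (2/5, 1/5, 1/5, 1/5) = (0.2625, 0.2875, 9/40, 9/40)

D_KL(P||M) = 0.0860 bits
D_KL(Q||M) = 0.0704 bits

JSD(P||Q) = 0.5 × 0.0860 + 0.5 × 0.0704 = 0.0782 bits

Unlike KL divergence, JSD is symmetric and bounded: 0 ≤ JSD ≤ log(2).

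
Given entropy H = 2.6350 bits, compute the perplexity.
6.2118

Perplexity is 2^H (or exp(H) for natural log).

H = 2.6350 bits
Perplexity = 2^2.6350 = 6.2118

Interpretation: The model's uncertainty is equivalent to choosing uniformly among 6.2 options.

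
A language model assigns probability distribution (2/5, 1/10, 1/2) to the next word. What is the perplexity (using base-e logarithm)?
2.5686

Perplexity is e^H (or exp(H) for natural log).

First, H = -Σ p log p = 0.9433 nats
Perplexity = e^0.9433 = 2.5686

Interpretation: The model's uncertainty is equivalent to choosing uniformly among 2.6 options.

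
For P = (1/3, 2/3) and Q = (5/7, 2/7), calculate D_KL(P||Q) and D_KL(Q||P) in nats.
D_KL(P||Q) = 0.3108, D_KL(Q||P) = 0.3023

KL divergence is not symmetric: D_KL(P||Q) ≠ D_KL(Q||P) in general.

D_KL(P||Q) = 0.3108 nats
D_KL(Q||P) = 0.3023 nats

No, they are not equal!

This asymmetry is why KL divergence is not a true distance metric.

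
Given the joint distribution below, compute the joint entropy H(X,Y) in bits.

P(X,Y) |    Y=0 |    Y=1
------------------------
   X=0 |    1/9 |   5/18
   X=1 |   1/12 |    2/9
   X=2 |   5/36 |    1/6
2.4729 bits

Joint entropy is H(X,Y) = -Σ_{x,y} p(x,y) log p(x,y).

Summing over all non-zero entries:
H(X,Y) = -[1/9·log_2(1/9) + 5/18·log_2(5/18) + 1/12·log_2(1/12) + 2/9·log_2(2/9) + 5/36·log_2(5/36) + 1/6·log_2(1/6)]
H(X,Y) = 2.4729 bits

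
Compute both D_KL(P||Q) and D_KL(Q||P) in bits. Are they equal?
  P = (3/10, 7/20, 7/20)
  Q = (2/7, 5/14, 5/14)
D_KL(P||Q) = 0.0007, D_KL(Q||P) = 0.0007

KL divergence is not symmetric: D_KL(P||Q) ≠ D_KL(Q||P) in general.

D_KL(P||Q) = 0.0007 bits
D_KL(Q||P) = 0.0007 bits

In this case they happen to be equal (to 4 decimal places).

This asymmetry is why KL divergence is not a true distance metric.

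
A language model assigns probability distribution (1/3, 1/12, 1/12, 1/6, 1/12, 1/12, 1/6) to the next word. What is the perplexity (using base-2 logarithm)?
6.0000

Perplexity is 2^H (or exp(H) for natural log).

First, H = -Σ p log p = 2.5850 bits
Perplexity = 2^2.5850 = 6.0000

Interpretation: The model's uncertainty is equivalent to choosing uniformly among 6.0 options.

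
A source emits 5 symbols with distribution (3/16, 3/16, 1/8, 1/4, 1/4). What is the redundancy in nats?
0.0286 nats

Redundancy measures how far a source is from maximum entropy:
R = H_max - H(X)

Maximum entropy for 5 symbols: H_max = log_e(5) = 1.6094 nats
Actual entropy: H(X) = 1.5808 nats
Redundancy: R = 1.6094 - 1.5808 = 0.0286 nats

This redundancy represents potential for compression: the source could be compressed by 0.0286 nats per symbol.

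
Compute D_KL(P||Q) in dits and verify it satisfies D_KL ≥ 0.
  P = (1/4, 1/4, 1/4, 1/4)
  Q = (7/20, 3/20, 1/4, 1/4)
0.0189 dits

KL divergence satisfies the Gibbs inequality: D_KL(P||Q) ≥ 0 for all distributions P, Q.

D_KL(P||Q) = Σ p(x) log(p(x)/q(x))
Term by term:
  x=0: 1/4 × log_10[(1/4)/(7/20)] = -0.0365
  x=1: 1/4 × log_10[(1/4)/(3/20)] = 0.0555
  x=2: 1/4 × log_10[(1/4)/(1/4)] = 0.0000
  x=3: 1/4 × log_10[(1/4)/(1/4)] = 0.0000
D_KL(P||Q) = 0.0189 dits

D_KL(P||Q) = 0.0189 ≥ 0 ✓

This non-negativity is a fundamental property: relative entropy cannot be negative because it measures how different Q is from P.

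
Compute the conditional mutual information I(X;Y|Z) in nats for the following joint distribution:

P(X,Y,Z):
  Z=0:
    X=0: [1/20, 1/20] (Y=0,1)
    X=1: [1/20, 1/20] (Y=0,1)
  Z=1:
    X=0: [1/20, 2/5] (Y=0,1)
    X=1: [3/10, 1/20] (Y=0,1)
0.2477 nats

Conditional mutual information: I(X;Y|Z) = H(X|Z) + H(Y|Z) - H(X,Y|Z)

H(Z) = 0.5004
H(X,Z) = 1.1873 → H(X|Z) = 0.6869
H(Y,Z) = 1.1873 → H(Y|Z) = 0.6869
H(X,Y,Z) = 1.6264 → H(X,Y|Z) = 1.1260

I(X;Y|Z) = 0.6869 + 0.6869 - 1.1260 = 0.2477 nats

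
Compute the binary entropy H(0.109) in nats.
0.3444 nats

The binary entropy function is:
H(p) = -p log(p) - (1-p) log(1-p)

H(0.109) = -0.109 × log_e(0.109) - 0.891 × log_e(0.891)
H(0.109) = 0.3444 nats

Note: Binary entropy is maximized at p=0.5 (H=1 bit) and minimized at p=0 or p=1 (H=0).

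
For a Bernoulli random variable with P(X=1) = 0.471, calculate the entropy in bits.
0.9976 bits

The binary entropy function is:
H(p) = -p log(p) - (1-p) log(1-p)

H(0.471) = -0.471 × log_2(0.471) - 0.529 × log_2(0.529)
H(0.471) = 0.9976 bits

Note: Binary entropy is maximized at p=0.5 (H=1 bit) and minimized at p=0 or p=1 (H=0).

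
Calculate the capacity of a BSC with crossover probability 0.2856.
0.1370 bits

For a binary symmetric channel (BSC) with error probability p:
Capacity C = 1 - H(p) bits per symbol

where H(p) = -p log₂(p) - (1-p) log₂(1-p) is the binary entropy function.

H(0.2856) = 0.8630 bits
C = 1 - 0.8630 = 0.1370 bits per symbol

This means we can reliably transmit up to 0.1370 bits of information per channel use.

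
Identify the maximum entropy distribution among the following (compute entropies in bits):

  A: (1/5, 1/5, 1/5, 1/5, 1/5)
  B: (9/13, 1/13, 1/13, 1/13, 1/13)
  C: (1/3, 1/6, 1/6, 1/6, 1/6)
A

For a discrete distribution over n outcomes, entropy is maximized by the uniform distribution.

Computing entropies:
H(A) = 2.3219 bits
H(B) = 1.5059 bits
H(C) = 2.2516 bits

The uniform distribution (where all probabilities equal 1/5) achieves the maximum entropy of log_2(5) = 2.3219 bits.

Distribution A has the highest entropy.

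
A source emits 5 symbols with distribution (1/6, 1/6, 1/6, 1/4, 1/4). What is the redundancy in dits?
0.0089 dits

Redundancy measures how far a source is from maximum entropy:
R = H_max - H(X)

Maximum entropy for 5 symbols: H_max = log_10(5) = 0.6990 dits
Actual entropy: H(X) = 0.6901 dits
Redundancy: R = 0.6990 - 0.6901 = 0.0089 dits

This redundancy represents potential for compression: the source could be compressed by 0.0089 dits per symbol.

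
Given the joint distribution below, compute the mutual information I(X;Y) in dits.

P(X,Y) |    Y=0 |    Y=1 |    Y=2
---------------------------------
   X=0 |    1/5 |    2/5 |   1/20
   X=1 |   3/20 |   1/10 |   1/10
0.0273 dits

Mutual information: I(X;Y) = H(X) + H(Y) - H(X,Y)

Marginals:
P(X) = (13/20, 7/20), H(X) = 0.2812 dits
P(Y) = (7/20, 1/2, 3/20), H(Y) = 0.4337 dits

Joint entropy: H(X,Y) = 0.6876 dits

I(X;Y) = 0.2812 + 0.4337 - 0.6876 = 0.0273 dits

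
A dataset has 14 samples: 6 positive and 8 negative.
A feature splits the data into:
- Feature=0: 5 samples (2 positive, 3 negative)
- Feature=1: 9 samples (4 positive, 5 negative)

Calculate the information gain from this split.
0.0013 bits

Information Gain = H(Y) - H(Y|Feature)

Before split:
P(positive) = 6/14 = 0.4286
H(Y) = 0.9852 bits

After split:
Feature=0: H = 0.9710 bits (weight = 5/14)
Feature=1: H = 0.9911 bits (weight = 9/14)
H(Y|Feature) = (5/14)×0.9710 + (9/14)×0.9911 = 0.9839 bits

Information Gain = 0.9852 - 0.9839 = 0.0013 bits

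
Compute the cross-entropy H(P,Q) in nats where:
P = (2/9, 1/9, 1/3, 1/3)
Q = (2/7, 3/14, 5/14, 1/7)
1.4414 nats

Cross-entropy: H(P,Q) = -Σ p(x) log q(x)

Alternatively: H(P,Q) = H(P) + D_KL(P||Q)
H(P) = 1.3108 nats
D_KL(P||Q) = 0.1306 nats

H(P,Q) = 1.3108 + 0.1306 = 1.4414 nats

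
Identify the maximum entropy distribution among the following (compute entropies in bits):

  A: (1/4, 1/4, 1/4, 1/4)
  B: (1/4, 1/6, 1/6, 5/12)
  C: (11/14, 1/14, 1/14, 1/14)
A

For a discrete distribution over n outcomes, entropy is maximized by the uniform distribution.

Computing entropies:
H(A) = 2.0000 bits
H(B) = 1.8879 bits
H(C) = 1.0892 bits

The uniform distribution (where all probabilities equal 1/4) achieves the maximum entropy of log_2(4) = 2.0000 bits.

Distribution A has the highest entropy.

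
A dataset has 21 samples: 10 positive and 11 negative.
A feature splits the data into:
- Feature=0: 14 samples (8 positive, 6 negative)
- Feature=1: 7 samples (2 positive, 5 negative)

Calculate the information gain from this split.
0.0538 bits

Information Gain = H(Y) - H(Y|Feature)

Before split:
P(positive) = 10/21 = 0.4762
H(Y) = 0.9984 bits

After split:
Feature=0: H = 0.9852 bits (weight = 14/21)
Feature=1: H = 0.8631 bits (weight = 7/21)
H(Y|Feature) = (14/21)×0.9852 + (7/21)×0.8631 = 0.9445 bits

Information Gain = 0.9984 - 0.9445 = 0.0538 bits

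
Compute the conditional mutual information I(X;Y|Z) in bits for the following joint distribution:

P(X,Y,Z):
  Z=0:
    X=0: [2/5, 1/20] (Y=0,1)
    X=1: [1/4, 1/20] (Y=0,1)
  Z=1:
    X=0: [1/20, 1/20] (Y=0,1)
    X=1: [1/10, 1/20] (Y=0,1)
0.0084 bits

Conditional mutual information: I(X;Y|Z) = H(X|Z) + H(Y|Z) - H(X,Y|Z)

H(Z) = 0.8113
H(X,Z) = 1.7822 → H(X|Z) = 0.9710
H(Y,Z) = 1.4789 → H(Y|Z) = 0.6676
H(X,Y,Z) = 2.4414 → H(X,Y|Z) = 1.6302

I(X;Y|Z) = 0.9710 + 0.6676 - 1.6302 = 0.0084 bits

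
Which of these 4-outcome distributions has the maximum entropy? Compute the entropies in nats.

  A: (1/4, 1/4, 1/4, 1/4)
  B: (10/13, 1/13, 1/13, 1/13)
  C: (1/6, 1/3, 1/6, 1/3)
A

For a discrete distribution over n outcomes, entropy is maximized by the uniform distribution.

Computing entropies:
H(A) = 1.3863 nats
H(B) = 0.7937 nats
H(C) = 1.3297 nats

The uniform distribution (where all probabilities equal 1/4) achieves the maximum entropy of log_e(4) = 1.3863 nats.

Distribution A has the highest entropy.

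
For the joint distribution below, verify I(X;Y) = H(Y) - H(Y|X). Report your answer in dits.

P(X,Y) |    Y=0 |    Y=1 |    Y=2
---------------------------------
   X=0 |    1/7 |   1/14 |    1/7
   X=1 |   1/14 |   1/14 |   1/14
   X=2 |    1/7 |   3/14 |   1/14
I(X;Y) = 0.0207 dits

Mutual information has multiple equivalent forms:
- I(X;Y) = H(X) - H(X|Y)
- I(X;Y) = H(Y) - H(Y|X)
- I(X;Y) = H(X) + H(Y) - H(X,Y)

Computing all quantities:
H(X) = 0.4608, H(Y) = 0.4748, H(X,Y) = 0.9149
H(X|Y) = 0.4400, H(Y|X) = 0.4541

Verification:
H(X) - H(X|Y) = 0.4608 - 0.4400 = 0.0207
H(Y) - H(Y|X) = 0.4748 - 0.4541 = 0.0207
H(X) + H(Y) - H(X,Y) = 0.4608 + 0.4748 - 0.9149 = 0.0207

All forms give I(X;Y) = 0.0207 dits. ✓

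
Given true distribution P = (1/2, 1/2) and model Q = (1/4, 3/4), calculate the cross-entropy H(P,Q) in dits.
0.3635 dits

Cross-entropy: H(P,Q) = -Σ p(x) log q(x)

Alternatively: H(P,Q) = H(P) + D_KL(P||Q)
H(P) = 0.3010 dits
D_KL(P||Q) = 0.0625 dits

H(P,Q) = 0.3010 + 0.0625 = 0.3635 dits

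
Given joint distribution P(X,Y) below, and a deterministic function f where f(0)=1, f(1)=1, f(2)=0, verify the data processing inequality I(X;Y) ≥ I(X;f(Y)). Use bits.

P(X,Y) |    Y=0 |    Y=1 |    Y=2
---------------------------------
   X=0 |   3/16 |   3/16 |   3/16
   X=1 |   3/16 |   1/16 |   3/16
I(X;Y) = 0.0359, I(X;f(Y)) = 0.0069, inequality holds: 0.0359 ≥ 0.0069

Data Processing Inequality: For any Markov chain X → Y → Z, we have I(X;Y) ≥ I(X;Z).

Here Z = f(Y) is a deterministic function of Y, forming X → Y → Z.

Original I(X;Y) = 0.0359 bits

After applying f:
P(X,Z) where Z=f(Y):
- P(X,Z=0) = P(X,Y=2)
- P(X,Z=1) = P(X,Y=0) + P(X,Y=1)

I(X;Z) = I(X;f(Y)) = 0.0069 bits

Verification: 0.0359 ≥ 0.0069 ✓

Information cannot be created by processing; the function f can only lose information about X.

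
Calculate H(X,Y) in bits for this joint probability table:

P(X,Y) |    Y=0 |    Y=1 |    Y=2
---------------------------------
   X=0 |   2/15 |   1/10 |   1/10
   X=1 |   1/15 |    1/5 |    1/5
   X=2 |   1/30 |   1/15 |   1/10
2.9974 bits

Joint entropy is H(X,Y) = -Σ_{x,y} p(x,y) log p(x,y).

Summing over all non-zero entries:
H(X,Y) = -[2/15·log_2(2/15) + 1/10·log_2(1/10) + 1/10·log_2(1/10) + 1/15·log_2(1/15) + 1/5·log_2(1/5) + 1/5·log_2(1/5) + 1/30·log_2(1/30) + 1/15·log_2(1/15) + 1/10·log_2(1/10)]
H(X,Y) = 2.9974 bits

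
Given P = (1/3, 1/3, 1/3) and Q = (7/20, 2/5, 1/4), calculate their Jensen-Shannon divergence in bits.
0.0066 bits

Jensen-Shannon divergence is:
JSD(P||Q) = 0.5 × D_KL(P||M) + 0.5 × D_KL(Q||M)
where M = 0.5 × (P + Q) is the mixture distribution.

M = 0.5 × (1/3, 1/3, 1/3) + 0.5 × (7/20, 2/5, 1/4) = (0.341667, 11/30, 7/24)

D_KL(P||M) = 0.0065 bits
D_KL(Q||M) = 0.0068 bits

JSD(P||Q) = 0.5 × 0.0065 + 0.5 × 0.0068 = 0.0066 bits

Unlike KL divergence, JSD is symmetric and bounded: 0 ≤ JSD ≤ log(2).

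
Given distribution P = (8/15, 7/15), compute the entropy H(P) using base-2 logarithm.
0.9968 bits

Shannon entropy is H(X) = -Σ p(x) log p(x).

For P = (8/15, 7/15):
H = -8/15 × log_2(8/15) -7/15 × log_2(7/15)
H = 0.9968 bits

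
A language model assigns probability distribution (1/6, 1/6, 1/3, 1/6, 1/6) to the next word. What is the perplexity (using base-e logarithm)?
4.7622

Perplexity is e^H (or exp(H) for natural log).

First, H = -Σ p log p = 1.5607 nats
Perplexity = e^1.5607 = 4.7622

Interpretation: The model's uncertainty is equivalent to choosing uniformly among 4.8 options.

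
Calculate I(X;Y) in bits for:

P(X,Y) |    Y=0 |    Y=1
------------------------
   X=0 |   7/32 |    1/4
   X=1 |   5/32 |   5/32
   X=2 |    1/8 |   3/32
0.0047 bits

Mutual information: I(X;Y) = H(X) + H(Y) - H(X,Y)

Marginals:
P(X) = (15/32, 5/16, 7/32), H(X) = 1.5164 bits
P(Y) = (1/2, 1/2), H(Y) = 1.0000 bits

Joint entropy: H(X,Y) = 2.5117 bits

I(X;Y) = 1.5164 + 1.0000 - 2.5117 = 0.0047 bits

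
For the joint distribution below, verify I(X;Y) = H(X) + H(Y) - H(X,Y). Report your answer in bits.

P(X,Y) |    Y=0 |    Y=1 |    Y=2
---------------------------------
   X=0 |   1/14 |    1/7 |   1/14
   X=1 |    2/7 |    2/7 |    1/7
I(X;Y) = 0.0150 bits

Mutual information has multiple equivalent forms:
- I(X;Y) = H(X) - H(X|Y)
- I(X;Y) = H(Y) - H(Y|X)
- I(X;Y) = H(X) + H(Y) - H(X,Y)

Computing all quantities:
H(X) = 0.8631, H(Y) = 1.5306, H(X,Y) = 2.3788
H(X|Y) = 0.8482, H(Y|X) = 1.5157

Verification:
H(X) - H(X|Y) = 0.8631 - 0.8482 = 0.0150
H(Y) - H(Y|X) = 1.5306 - 1.5157 = 0.0150
H(X) + H(Y) - H(X,Y) = 0.8631 + 1.5306 - 2.3788 = 0.0150

All forms give I(X;Y) = 0.0150 bits. ✓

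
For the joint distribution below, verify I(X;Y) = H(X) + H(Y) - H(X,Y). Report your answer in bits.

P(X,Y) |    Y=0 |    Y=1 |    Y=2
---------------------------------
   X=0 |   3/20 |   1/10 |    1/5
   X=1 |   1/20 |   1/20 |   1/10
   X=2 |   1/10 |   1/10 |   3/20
I(X;Y) = 0.0059 bits

Mutual information has multiple equivalent forms:
- I(X;Y) = H(X) - H(X|Y)
- I(X;Y) = H(Y) - H(Y|X)
- I(X;Y) = H(X) + H(Y) - H(X,Y)

Computing all quantities:
H(X) = 1.5129, H(Y) = 1.5395, H(X,Y) = 3.0464
H(X|Y) = 1.5069, H(Y|X) = 1.5336

Verification:
H(X) - H(X|Y) = 1.5129 - 1.5069 = 0.0059
H(Y) - H(Y|X) = 1.5395 - 1.5336 = 0.0059
H(X) + H(Y) - H(X,Y) = 1.5129 + 1.5395 - 3.0464 = 0.0059

All forms give I(X;Y) = 0.0059 bits. ✓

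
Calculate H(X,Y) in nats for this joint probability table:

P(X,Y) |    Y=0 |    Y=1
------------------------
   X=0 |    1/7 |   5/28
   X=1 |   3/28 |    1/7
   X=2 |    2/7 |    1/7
1.7388 nats

Joint entropy is H(X,Y) = -Σ_{x,y} p(x,y) log p(x,y).

Summing over all non-zero entries:
H(X,Y) = -[1/7·log_e(1/7) + 5/28·log_e(5/28) + 3/28·log_e(3/28) + 1/7·log_e(1/7) + 2/7·log_e(2/7) + 1/7·log_e(1/7)]
H(X,Y) = 1.7388 nats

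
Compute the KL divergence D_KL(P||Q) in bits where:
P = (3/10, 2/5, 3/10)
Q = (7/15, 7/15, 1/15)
0.3708 bits

KL divergence: D_KL(P||Q) = Σ p(x) log(p(x)/q(x))

Computing term by term:
  x=0: 3/10 × log_2[(3/10)/(7/15)] = 3/10 × -0.6374 = -0.1912
  x=1: 2/5 × log_2[(2/5)/(7/15)] = 2/5 × -0.2224 = -0.0890
  x=2: 3/10 × log_2[(3/10)/(1/15)] = 3/10 × 2.1699 = 0.6510

D_KL(P||Q) = 0.3708 bits

Note: KL divergence is always non-negative and equals 0 iff P = Q.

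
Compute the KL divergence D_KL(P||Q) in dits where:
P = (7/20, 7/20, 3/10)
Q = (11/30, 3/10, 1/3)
0.0026 dits

KL divergence: D_KL(P||Q) = Σ p(x) log(p(x)/q(x))

Computing term by term:
  x=0: 7/20 × log_10[(7/20)/(11/30)] = 7/20 × -0.0202 = -0.0071
  x=1: 7/20 × log_10[(7/20)/(3/10)] = 7/20 × 0.0669 = 0.0234
  x=2: 3/10 × log_10[(3/10)/(1/3)] = 3/10 × -0.0458 = -0.0137

D_KL(P||Q) = 0.0026 dits

Note: KL divergence is always non-negative and equals 0 iff P = Q.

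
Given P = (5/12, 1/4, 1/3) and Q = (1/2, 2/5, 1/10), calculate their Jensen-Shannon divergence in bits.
0.0631 bits

Jensen-Shannon divergence is:
JSD(P||Q) = 0.5 × D_KL(P||M) + 0.5 × D_KL(Q||M)
where M = 0.5 × (P + Q) is the mixture distribution.

M = 0.5 × (5/12, 1/4, 1/3) + 0.5 × (1/2, 2/5, 1/10) = (11/24, 13/40, 0.216667)

D_KL(P||M) = 0.0552 bits
D_KL(Q||M) = 0.0710 bits

JSD(P||Q) = 0.5 × 0.0552 + 0.5 × 0.0710 = 0.0631 bits

Unlike KL divergence, JSD is symmetric and bounded: 0 ≤ JSD ≤ log(2).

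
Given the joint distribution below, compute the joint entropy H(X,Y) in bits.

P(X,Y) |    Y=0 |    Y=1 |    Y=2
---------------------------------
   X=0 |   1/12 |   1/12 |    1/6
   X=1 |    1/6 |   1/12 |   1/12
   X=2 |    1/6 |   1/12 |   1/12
3.0850 bits

Joint entropy is H(X,Y) = -Σ_{x,y} p(x,y) log p(x,y).

Summing over all non-zero entries:
H(X,Y) = -[1/12·log_2(1/12) + 1/12·log_2(1/12) + 1/6·log_2(1/6) + 1/6·log_2(1/6) + 1/12·log_2(1/12) + 1/12·log_2(1/12) + 1/6·log_2(1/6) + 1/12·log_2(1/12) + 1/12·log_2(1/12)]
H(X,Y) = 3.0850 bits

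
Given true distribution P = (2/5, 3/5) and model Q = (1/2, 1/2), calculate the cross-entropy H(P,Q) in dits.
0.3010 dits

Cross-entropy: H(P,Q) = -Σ p(x) log q(x)

Alternatively: H(P,Q) = H(P) + D_KL(P||Q)
H(P) = 0.2923 dits
D_KL(P||Q) = 0.0087 dits

H(P,Q) = 0.2923 + 0.0087 = 0.3010 dits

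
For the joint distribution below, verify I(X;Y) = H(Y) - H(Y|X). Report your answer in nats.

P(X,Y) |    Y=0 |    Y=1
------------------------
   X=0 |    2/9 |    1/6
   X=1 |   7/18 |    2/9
I(X;Y) = 0.0021 nats

Mutual information has multiple equivalent forms:
- I(X;Y) = H(X) - H(X|Y)
- I(X;Y) = H(Y) - H(Y|X)
- I(X;Y) = H(X) + H(Y) - H(X,Y)

Computing all quantities:
H(X) = 0.6682, H(Y) = 0.6682, H(X,Y) = 1.3344
H(X|Y) = 0.6661, H(Y|X) = 0.6661

Verification:
H(X) - H(X|Y) = 0.6682 - 0.6661 = 0.0021
H(Y) - H(Y|X) = 0.6682 - 0.6661 = 0.0021
H(X) + H(Y) - H(X,Y) = 0.6682 + 0.6682 - 1.3344 = 0.0021

All forms give I(X;Y) = 0.0021 nats. ✓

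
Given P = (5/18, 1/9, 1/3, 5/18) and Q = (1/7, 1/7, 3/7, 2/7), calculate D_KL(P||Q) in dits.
0.0283 dits

KL divergence: D_KL(P||Q) = Σ p(x) log(p(x)/q(x))

Computing term by term:
  x=0: 5/18 × log_10[(5/18)/(1/7)] = 5/18 × 0.2888 = 0.0802
  x=1: 1/9 × log_10[(1/9)/(1/7)] = 1/9 × -0.1091 = -0.0121
  x=2: 1/3 × log_10[(1/3)/(3/7)] = 1/3 × -0.1091 = -0.0364
  x=3: 5/18 × log_10[(5/18)/(2/7)] = 5/18 × -0.0122 = -0.0034

D_KL(P||Q) = 0.0283 dits

Note: KL divergence is always non-negative and equals 0 iff P = Q.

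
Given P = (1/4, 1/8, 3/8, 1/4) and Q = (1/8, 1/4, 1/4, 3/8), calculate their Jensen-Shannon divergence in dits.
0.0147 dits

Jensen-Shannon divergence is:
JSD(P||Q) = 0.5 × D_KL(P||M) + 0.5 × D_KL(Q||M)
where M = 0.5 × (P + Q) is the mixture distribution.

M = 0.5 × (1/4, 1/8, 3/8, 1/4) + 0.5 × (1/8, 1/4, 1/4, 3/8) = (3/16, 3/16, 5/16, 5/16)

D_KL(P||M) = 0.0147 dits
D_KL(Q||M) = 0.0147 dits

JSD(P||Q) = 0.5 × 0.0147 + 0.5 × 0.0147 = 0.0147 dits

Unlike KL divergence, JSD is symmetric and bounded: 0 ≤ JSD ≤ log(2).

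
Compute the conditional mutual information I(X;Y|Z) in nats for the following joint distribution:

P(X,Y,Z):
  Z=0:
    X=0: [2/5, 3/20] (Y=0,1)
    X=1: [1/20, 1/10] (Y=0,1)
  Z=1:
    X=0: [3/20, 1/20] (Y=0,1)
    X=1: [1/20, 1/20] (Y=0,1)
0.0477 nats

Conditional mutual information: I(X;Y|Z) = H(X|Z) + H(Y|Z) - H(X,Y|Z)

H(Z) = 0.6109
H(X,Z) = 1.1655 → H(X|Z) = 0.5547
H(Y,Z) = 1.2580 → H(Y|Z) = 0.6472
H(X,Y,Z) = 1.7651 → H(X,Y|Z) = 1.1542

I(X;Y|Z) = 0.5547 + 0.6472 - 1.1542 = 0.0477 nats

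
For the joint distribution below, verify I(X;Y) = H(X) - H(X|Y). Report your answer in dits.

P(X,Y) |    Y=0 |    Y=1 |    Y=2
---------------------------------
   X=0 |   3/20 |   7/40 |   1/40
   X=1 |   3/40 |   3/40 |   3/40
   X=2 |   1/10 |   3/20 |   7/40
I(X;Y) = 0.0300 dits

Mutual information has multiple equivalent forms:
- I(X;Y) = H(X) - H(X|Y)
- I(X;Y) = H(Y) - H(Y|X)
- I(X;Y) = H(X) + H(Y) - H(X,Y)

Computing all quantities:
H(X) = 0.4633, H(Y) = 0.4720, H(X,Y) = 0.9053
H(X|Y) = 0.4333, H(Y|X) = 0.4420

Verification:
H(X) - H(X|Y) = 0.4633 - 0.4333 = 0.0300
H(Y) - H(Y|X) = 0.4720 - 0.4420 = 0.0300
H(X) + H(Y) - H(X,Y) = 0.4633 + 0.4720 - 0.9053 = 0.0300

All forms give I(X;Y) = 0.0300 dits. ✓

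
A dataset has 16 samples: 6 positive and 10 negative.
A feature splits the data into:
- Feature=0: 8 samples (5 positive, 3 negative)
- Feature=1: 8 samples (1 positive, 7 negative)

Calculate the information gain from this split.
0.2054 bits

Information Gain = H(Y) - H(Y|Feature)

Before split:
P(positive) = 6/16 = 0.3750
H(Y) = 0.9544 bits

After split:
Feature=0: H = 0.9544 bits (weight = 8/16)
Feature=1: H = 0.5436 bits (weight = 8/16)
H(Y|Feature) = (8/16)×0.9544 + (8/16)×0.5436 = 0.7490 bits

Information Gain = 0.9544 - 0.7490 = 0.2054 bits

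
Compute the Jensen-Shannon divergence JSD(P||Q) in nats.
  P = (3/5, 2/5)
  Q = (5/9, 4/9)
0.0010 nats

Jensen-Shannon divergence is:
JSD(P||Q) = 0.5 × D_KL(P||M) + 0.5 × D_KL(Q||M)
where M = 0.5 × (P + Q) is the mixture distribution.

M = 0.5 × (3/5, 2/5) + 0.5 × (5/9, 4/9) = (0.577778, 0.422222)

D_KL(P||M) = 0.0010 nats
D_KL(Q||M) = 0.0010 nats

JSD(P||Q) = 0.5 × 0.0010 + 0.5 × 0.0010 = 0.0010 nats

Unlike KL divergence, JSD is symmetric and bounded: 0 ≤ JSD ≤ log(2).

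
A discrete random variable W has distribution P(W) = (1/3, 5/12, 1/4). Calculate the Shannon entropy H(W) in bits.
1.5546 bits

Shannon entropy is H(X) = -Σ p(x) log p(x).

For P = (1/3, 5/12, 1/4):
H = -1/3 × log_2(1/3) -5/12 × log_2(5/12) -1/4 × log_2(1/4)
H = 1.5546 bits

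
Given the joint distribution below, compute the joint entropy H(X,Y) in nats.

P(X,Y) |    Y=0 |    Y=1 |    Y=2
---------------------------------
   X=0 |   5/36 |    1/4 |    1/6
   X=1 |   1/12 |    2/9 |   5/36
1.7349 nats

Joint entropy is H(X,Y) = -Σ_{x,y} p(x,y) log p(x,y).

Summing over all non-zero entries:
H(X,Y) = -[5/36·log_e(5/36) + 1/4·log_e(1/4) + 1/6·log_e(1/6) + 1/12·log_e(1/12) + 2/9·log_e(2/9) + 5/36·log_e(5/36)]
H(X,Y) = 1.7349 nats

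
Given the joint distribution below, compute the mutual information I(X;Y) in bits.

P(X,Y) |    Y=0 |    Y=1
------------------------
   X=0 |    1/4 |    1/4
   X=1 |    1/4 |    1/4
0.0000 bits

Mutual information: I(X;Y) = H(X) + H(Y) - H(X,Y)

Marginals:
P(X) = (1/2, 1/2), H(X) = 1.0000 bits
P(Y) = (1/2, 1/2), H(Y) = 1.0000 bits

Joint entropy: H(X,Y) = 2.0000 bits

I(X;Y) = 1.0000 + 1.0000 - 2.0000 = 0.0000 bits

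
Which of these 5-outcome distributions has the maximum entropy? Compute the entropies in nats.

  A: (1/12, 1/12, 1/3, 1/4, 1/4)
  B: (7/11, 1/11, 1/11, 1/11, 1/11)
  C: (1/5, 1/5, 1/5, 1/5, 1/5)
C

For a discrete distribution over n outcomes, entropy is maximized by the uniform distribution.

Computing entropies:
H(A) = 1.4735 nats
H(B) = 1.1596 nats
H(C) = 1.6094 nats

The uniform distribution (where all probabilities equal 1/5) achieves the maximum entropy of log_e(5) = 1.6094 nats.

Distribution C has the highest entropy.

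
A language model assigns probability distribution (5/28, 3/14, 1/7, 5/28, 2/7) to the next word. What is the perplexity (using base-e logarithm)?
4.8612

Perplexity is e^H (or exp(H) for natural log).

First, H = -Σ p log p = 1.5813 nats
Perplexity = e^1.5813 = 4.8612

Interpretation: The model's uncertainty is equivalent to choosing uniformly among 4.9 options.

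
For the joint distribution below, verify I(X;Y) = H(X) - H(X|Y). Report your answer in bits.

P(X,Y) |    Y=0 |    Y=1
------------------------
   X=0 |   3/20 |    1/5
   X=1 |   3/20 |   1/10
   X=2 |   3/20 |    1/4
I(X;Y) = 0.0234 bits

Mutual information has multiple equivalent forms:
- I(X;Y) = H(X) - H(X|Y)
- I(X;Y) = H(Y) - H(Y|X)
- I(X;Y) = H(X) + H(Y) - H(X,Y)

Computing all quantities:
H(X) = 1.5589, H(Y) = 0.9928, H(X,Y) = 2.5282
H(X|Y) = 1.5354, H(Y|X) = 0.9693

Verification:
H(X) - H(X|Y) = 1.5589 - 1.5354 = 0.0234
H(Y) - H(Y|X) = 0.9928 - 0.9693 = 0.0234
H(X) + H(Y) - H(X,Y) = 1.5589 + 0.9928 - 2.5282 = 0.0234

All forms give I(X;Y) = 0.0234 bits. ✓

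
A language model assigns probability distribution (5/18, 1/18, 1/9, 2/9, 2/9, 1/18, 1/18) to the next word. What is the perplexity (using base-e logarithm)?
5.7555

Perplexity is e^H (or exp(H) for natural log).

First, H = -Σ p log p = 1.7502 nats
Perplexity = e^1.7502 = 5.7555

Interpretation: The model's uncertainty is equivalent to choosing uniformly among 5.8 options.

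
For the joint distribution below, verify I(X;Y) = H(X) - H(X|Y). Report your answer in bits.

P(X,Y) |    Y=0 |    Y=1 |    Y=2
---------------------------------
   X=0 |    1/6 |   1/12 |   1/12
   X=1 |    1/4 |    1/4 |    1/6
I(X;Y) = 0.0137 bits

Mutual information has multiple equivalent forms:
- I(X;Y) = H(X) - H(X|Y)
- I(X;Y) = H(Y) - H(Y|X)
- I(X;Y) = H(X) + H(Y) - H(X,Y)

Computing all quantities:
H(X) = 0.9183, H(Y) = 1.5546, H(X,Y) = 2.4591
H(X|Y) = 0.9046, H(Y|X) = 1.5409

Verification:
H(X) - H(X|Y) = 0.9183 - 0.9046 = 0.0137
H(Y) - H(Y|X) = 1.5546 - 1.5409 = 0.0137
H(X) + H(Y) - H(X,Y) = 0.9183 + 1.5546 - 2.4591 = 0.0137

All forms give I(X;Y) = 0.0137 bits. ✓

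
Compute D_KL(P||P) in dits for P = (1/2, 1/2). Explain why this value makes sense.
0.0000 dits

KL divergence satisfies the Gibbs inequality: D_KL(P||Q) ≥ 0 for all distributions P, Q.

D_KL(P||Q) = Σ p(x) log(p(x)/q(x))
Each term is p(x) × log_10(p(x)/p(x)) = p(x) × log_10(1) = 0, so the sum is 0.
D_KL(P||Q) = 0.0000 dits

When P = Q, the KL divergence is exactly 0, as there is no 'divergence' between identical distributions.

This non-negativity is a fundamental property: relative entropy cannot be negative because it measures how different Q is from P.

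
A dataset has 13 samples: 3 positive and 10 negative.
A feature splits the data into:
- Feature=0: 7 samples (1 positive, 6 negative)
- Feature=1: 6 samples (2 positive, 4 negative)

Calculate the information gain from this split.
0.0369 bits

Information Gain = H(Y) - H(Y|Feature)

Before split:
P(positive) = 3/13 = 0.2308
H(Y) = 0.7793 bits

After split:
Feature=0: H = 0.5917 bits (weight = 7/13)
Feature=1: H = 0.9183 bits (weight = 6/13)
H(Y|Feature) = (7/13)×0.5917 + (6/13)×0.9183 = 0.7424 bits

Information Gain = 0.7793 - 0.7424 = 0.0369 bits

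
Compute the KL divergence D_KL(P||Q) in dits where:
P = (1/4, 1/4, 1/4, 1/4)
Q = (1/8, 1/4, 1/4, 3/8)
0.0312 dits

KL divergence: D_KL(P||Q) = Σ p(x) log(p(x)/q(x))

Computing term by term:
  x=0: 1/4 × log_10[(1/4)/(1/8)] = 1/4 × 0.3010 = 0.0753
  x=1: 1/4 × log_10[(1/4)/(1/4)] = 1/4 × 0.0000 = 0.0000
  x=2: 1/4 × log_10[(1/4)/(1/4)] = 1/4 × 0.0000 = 0.0000
  x=3: 1/4 × log_10[(1/4)/(3/8)] = 1/4 × -0.1761 = -0.0440

D_KL(P||Q) = 0.0312 dits

Note: KL divergence is always non-negative and equals 0 iff P = Q.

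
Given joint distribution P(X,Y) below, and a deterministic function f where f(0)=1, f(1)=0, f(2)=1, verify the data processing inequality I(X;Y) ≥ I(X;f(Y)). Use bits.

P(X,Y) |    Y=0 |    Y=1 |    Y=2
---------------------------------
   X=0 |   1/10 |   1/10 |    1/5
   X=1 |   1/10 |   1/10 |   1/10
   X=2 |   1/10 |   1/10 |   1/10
I(X;Y) = 0.0200, I(X;f(Y)) = 0.0058, inequality holds: 0.0200 ≥ 0.0058

Data Processing Inequality: For any Markov chain X → Y → Z, we have I(X;Y) ≥ I(X;Z).

Here Z = f(Y) is a deterministic function of Y, forming X → Y → Z.

Original I(X;Y) = 0.0200 bits

After applying f:
P(X,Z) where Z=f(Y):
- P(X,Z=0) = P(X,Y=1)
- P(X,Z=1) = P(X,Y=0) + P(X,Y=2)

I(X;Z) = I(X;f(Y)) = 0.0058 bits

Verification: 0.0200 ≥ 0.0058 ✓

Information cannot be created by processing; the function f can only lose information about X.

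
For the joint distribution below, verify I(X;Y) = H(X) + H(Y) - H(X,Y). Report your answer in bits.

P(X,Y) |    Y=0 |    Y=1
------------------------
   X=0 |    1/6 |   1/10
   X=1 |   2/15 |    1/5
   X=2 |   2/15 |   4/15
I(X;Y) = 0.0417 bits

Mutual information has multiple equivalent forms:
- I(X;Y) = H(X) - H(X|Y)
- I(X;Y) = H(Y) - H(Y|X)
- I(X;Y) = H(X) + H(Y) - H(X,Y)

Computing all quantities:
H(X) = 1.5656, H(Y) = 0.9871, H(X,Y) = 2.5111
H(X|Y) = 1.5239, H(Y|X) = 0.9455

Verification:
H(X) - H(X|Y) = 1.5656 - 1.5239 = 0.0417
H(Y) - H(Y|X) = 0.9871 - 0.9455 = 0.0417
H(X) + H(Y) - H(X,Y) = 1.5656 + 0.9871 - 2.5111 = 0.0417

All forms give I(X;Y) = 0.0417 bits. ✓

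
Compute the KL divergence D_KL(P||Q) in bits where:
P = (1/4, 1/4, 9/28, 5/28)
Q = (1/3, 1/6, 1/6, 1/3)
0.1862 bits

KL divergence: D_KL(P||Q) = Σ p(x) log(p(x)/q(x))

Computing term by term:
  x=0: 1/4 × log_2[(1/4)/(1/3)] = 1/4 × -0.4150 = -0.1038
  x=1: 1/4 × log_2[(1/4)/(1/6)] = 1/4 × 0.5850 = 0.1462
  x=2: 9/28 × log_2[(9/28)/(1/6)] = 9/28 × 0.9475 = 0.3046
  x=3: 5/28 × log_2[(5/28)/(1/3)] = 5/28 × -0.9005 = -0.1608

D_KL(P||Q) = 0.1862 bits

Note: KL divergence is always non-negative and equals 0 iff P = Q.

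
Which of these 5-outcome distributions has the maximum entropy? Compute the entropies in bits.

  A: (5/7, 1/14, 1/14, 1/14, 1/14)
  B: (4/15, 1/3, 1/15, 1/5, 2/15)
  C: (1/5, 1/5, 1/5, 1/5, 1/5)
C

For a discrete distribution over n outcomes, entropy is maximized by the uniform distribution.

Computing entropies:
H(A) = 1.4345 bits
H(B) = 2.1493 bits
H(C) = 2.3219 bits

The uniform distribution (where all probabilities equal 1/5) achieves the maximum entropy of log_2(5) = 2.3219 bits.

Distribution C has the highest entropy.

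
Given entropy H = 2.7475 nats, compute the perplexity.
15.6036

Perplexity is e^H (or exp(H) for natural log).

H = 2.7475 nats
Perplexity = e^2.7475 = 15.6036

Interpretation: The model's uncertainty is equivalent to choosing uniformly among 15.6 options.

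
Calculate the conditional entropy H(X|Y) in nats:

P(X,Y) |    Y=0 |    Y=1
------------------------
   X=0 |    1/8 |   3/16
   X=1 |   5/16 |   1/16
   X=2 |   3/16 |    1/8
1.0228 nats

Using the chain rule: H(X|Y) = H(X,Y) - H(Y)

First, compute H(X,Y) = 1.6844 nats

Marginal P(Y) = (5/8, 3/8)
H(Y) = 0.6616 nats

H(X|Y) = H(X,Y) - H(Y) = 1.6844 - 0.6616 = 1.0228 nats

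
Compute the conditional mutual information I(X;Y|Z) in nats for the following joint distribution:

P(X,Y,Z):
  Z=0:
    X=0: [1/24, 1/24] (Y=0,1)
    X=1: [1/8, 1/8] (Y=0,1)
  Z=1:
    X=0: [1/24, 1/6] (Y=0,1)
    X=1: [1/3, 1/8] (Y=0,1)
0.0841 nats

Conditional mutual information: I(X;Y|Z) = H(X|Z) + H(Y|Z) - H(X,Y|Z)

H(Z) = 0.6365
H(X,Z) = 1.2380 → H(X|Z) = 0.6015
H(Y,Z) = 1.3244 → H(Y|Z) = 0.6879
H(X,Y,Z) = 1.8419 → H(X,Y|Z) = 1.2054

I(X;Y|Z) = 0.6015 + 0.6879 - 1.2054 = 0.0841 nats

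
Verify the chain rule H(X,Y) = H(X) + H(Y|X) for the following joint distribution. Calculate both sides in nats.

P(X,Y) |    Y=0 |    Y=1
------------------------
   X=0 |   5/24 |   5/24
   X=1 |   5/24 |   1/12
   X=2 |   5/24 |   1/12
H(X,Y) = 1.7213, H(X) = 1.0835, H(Y|X) = 0.6378 (all in nats)

Chain rule: H(X,Y) = H(X) + H(Y|X)

Left side — joint entropy directly:
H(X,Y) = -Σ p(x,y) log p(x,y) = 1.7213 nats

Right side — compute H(Y|X) from the conditional distributions:
P(X) = (5/12, 7/24, 7/24), so H(X) = 1.0835 nats
H(Y|X) = Σ_x P(X=x) · H(Y|X=x):
  P(Y|X=0) = (1/2, 1/2), H(Y|X=0) = 0.6931, weight P(X=0) = 5/12
  P(Y|X=1) = (5/7, 2/7), H(Y|X=1) = 0.5983, weight P(X=1) = 7/24
  P(Y|X=2) = (5/7, 2/7), H(Y|X=2) = 0.5983, weight P(X=2) = 7/24
H(Y|X) = 0.6378 nats

H(X) + H(Y|X) = 1.0835 + 0.6378 = 1.7213 nats

Both sides equal 1.7213 nats. ✓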